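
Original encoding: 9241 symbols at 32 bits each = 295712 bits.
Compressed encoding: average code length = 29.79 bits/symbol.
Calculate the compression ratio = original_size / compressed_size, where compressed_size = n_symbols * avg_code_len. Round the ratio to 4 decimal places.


original_size = n_symbols * orig_bits = 9241 * 32 = 295712 bits
compressed_size = n_symbols * avg_code_len = 9241 * 29.79 = 275289.39 bits
ratio = original_size / compressed_size = 295712 / 275289.39 = 1.0742

Compression ratio = 1.0742


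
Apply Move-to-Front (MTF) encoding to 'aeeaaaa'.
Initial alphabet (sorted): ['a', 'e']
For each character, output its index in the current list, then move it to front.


MTF encoding:
'a': index 0 in ['a', 'e'] -> ['a', 'e']
'e': index 1 in ['a', 'e'] -> ['e', 'a']
'e': index 0 in ['e', 'a'] -> ['e', 'a']
'a': index 1 in ['e', 'a'] -> ['a', 'e']
'a': index 0 in ['a', 'e'] -> ['a', 'e']
'a': index 0 in ['a', 'e'] -> ['a', 'e']
'a': index 0 in ['a', 'e'] -> ['a', 'e']


Output: [0, 1, 0, 1, 0, 0, 0]


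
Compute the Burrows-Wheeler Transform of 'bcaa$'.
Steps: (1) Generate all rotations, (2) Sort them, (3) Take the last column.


Rotations (sorted):
  0: $bcaa -> last char: a
  1: a$bca -> last char: a
  2: aa$bc -> last char: c
  3: bcaa$ -> last char: $
  4: caa$b -> last char: b


BWT = aac$b


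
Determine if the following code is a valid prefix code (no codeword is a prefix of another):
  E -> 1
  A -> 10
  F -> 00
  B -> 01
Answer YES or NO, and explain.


Checking each pair (does one codeword prefix another?):
  E='1' vs A='10': prefix -- VIOLATION

NO -- this is NOT a valid prefix code. E (1) is a prefix of A (10).


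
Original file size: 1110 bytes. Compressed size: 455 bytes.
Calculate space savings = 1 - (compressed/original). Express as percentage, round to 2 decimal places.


ratio = compressed/original = 455/1110 = 0.40991
savings = 1 - ratio = 1 - 0.40991 = 0.59009
as a percentage: 0.59009 * 100 = 59.01%

Space savings = 1 - 455/1110 = 59.01%


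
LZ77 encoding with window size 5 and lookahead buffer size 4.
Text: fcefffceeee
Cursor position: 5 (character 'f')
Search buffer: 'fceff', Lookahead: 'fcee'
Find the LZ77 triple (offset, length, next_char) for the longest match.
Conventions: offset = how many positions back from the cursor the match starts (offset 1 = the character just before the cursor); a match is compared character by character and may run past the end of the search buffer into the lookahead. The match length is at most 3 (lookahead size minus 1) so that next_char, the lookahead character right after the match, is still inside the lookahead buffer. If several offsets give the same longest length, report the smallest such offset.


Try each offset into the search buffer:
  offset=1 (pos 4, char 'f'): match length 1
  offset=2 (pos 3, char 'f'): match length 1
  offset=3 (pos 2, char 'e'): match length 0
  offset=4 (pos 1, char 'c'): match length 0
  offset=5 (pos 0, char 'f'): match length 3
Longest match has length 3 at offset 5.
next_char = character at position 5 + 3 = 8 -> 'e'

Best match: offset=5, length=3 (matching 'fce' starting at position 0)
LZ77 triple: (5, 3, 'e')


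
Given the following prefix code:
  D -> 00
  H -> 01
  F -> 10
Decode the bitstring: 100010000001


Decoding step by step:
Bits 10 -> F
Bits 00 -> D
Bits 10 -> F
Bits 00 -> D
Bits 00 -> D
Bits 01 -> H


Decoded message: FDFDDH


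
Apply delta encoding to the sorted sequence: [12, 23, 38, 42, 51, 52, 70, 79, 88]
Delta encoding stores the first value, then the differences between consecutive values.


First value: 12
Deltas:
  23 - 12 = 11
  38 - 23 = 15
  42 - 38 = 4
  51 - 42 = 9
  52 - 51 = 1
  70 - 52 = 18
  79 - 70 = 9
  88 - 79 = 9


Delta encoded: [12, 11, 15, 4, 9, 1, 18, 9, 9]


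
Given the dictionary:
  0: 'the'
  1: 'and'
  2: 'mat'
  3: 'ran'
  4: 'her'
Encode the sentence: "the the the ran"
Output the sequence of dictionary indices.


Look up each word in the dictionary:
  'the' -> 0
  'the' -> 0
  'the' -> 0
  'ran' -> 3

Encoded: [0, 0, 0, 3]


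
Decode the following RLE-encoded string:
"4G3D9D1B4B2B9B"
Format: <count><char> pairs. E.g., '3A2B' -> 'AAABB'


Expanding each <count><char> pair:
  4G -> 'GGGG'
  3D -> 'DDD'
  9D -> 'DDDDDDDDD'
  1B -> 'B'
  4B -> 'BBBB'
  2B -> 'BB'
  9B -> 'BBBBBBBBB'

Decoded = GGGGDDDDDDDDDDDDBBBBBBBBBBBBBBBB


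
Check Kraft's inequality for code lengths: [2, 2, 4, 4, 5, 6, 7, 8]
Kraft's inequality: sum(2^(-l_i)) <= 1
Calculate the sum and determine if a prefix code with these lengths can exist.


Sum = 2^(-2) + 2^(-2) + 2^(-4) + 2^(-4) + 2^(-5) + 2^(-6) + 2^(-7) + 2^(-8)
    = 0.25 + 0.25 + 0.0625 + 0.0625 + 0.03125 + 0.015625 + 0.0078125 + 0.00390625
    = 175/256 = 0.68359375
Since 0.68359375 <= 1, Kraft's inequality IS satisfied.
A prefix code with these lengths CAN exist.

Kraft sum = 0.68359375. Satisfied.


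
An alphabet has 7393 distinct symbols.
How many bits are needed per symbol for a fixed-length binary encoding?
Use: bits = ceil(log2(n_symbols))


log2(7393) = 12.8519
Bracket: 2^12 = 4096 < 7393 <= 2^13 = 8192
So ceil(log2(7393)) = 13

bits = ceil(log2(7393)) = ceil(12.8519) = 13 bits


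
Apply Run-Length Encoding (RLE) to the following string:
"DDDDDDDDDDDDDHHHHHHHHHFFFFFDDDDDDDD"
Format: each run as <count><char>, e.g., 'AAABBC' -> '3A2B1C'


Scanning runs left to right:
  i=0: run of 'D' x 13 -> '13D'
  i=13: run of 'H' x 9 -> '9H'
  i=22: run of 'F' x 5 -> '5F'
  i=27: run of 'D' x 8 -> '8D'

RLE = 13D9H5F8D


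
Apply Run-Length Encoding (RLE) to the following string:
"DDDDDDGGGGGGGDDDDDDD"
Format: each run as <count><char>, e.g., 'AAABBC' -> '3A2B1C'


Scanning runs left to right:
  i=0: run of 'D' x 6 -> '6D'
  i=6: run of 'G' x 7 -> '7G'
  i=13: run of 'D' x 7 -> '7D'

RLE = 6D7G7D


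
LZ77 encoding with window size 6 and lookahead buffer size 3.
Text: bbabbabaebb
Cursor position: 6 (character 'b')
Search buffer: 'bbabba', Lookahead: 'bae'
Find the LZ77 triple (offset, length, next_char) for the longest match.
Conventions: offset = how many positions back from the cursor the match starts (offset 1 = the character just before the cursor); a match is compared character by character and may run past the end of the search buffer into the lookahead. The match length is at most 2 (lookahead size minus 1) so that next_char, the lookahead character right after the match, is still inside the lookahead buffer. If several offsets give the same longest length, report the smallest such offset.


Try each offset into the search buffer:
  offset=1 (pos 5, char 'a'): match length 0
  offset=2 (pos 4, char 'b'): match length 2
  offset=3 (pos 3, char 'b'): match length 1
  offset=4 (pos 2, char 'a'): match length 0
  offset=5 (pos 1, char 'b'): match length 2
  offset=6 (pos 0, char 'b'): match length 1
Longest match has length 2, found at offsets 2, 5; take the smallest, offset 2.
next_char = character at position 6 + 2 = 8 -> 'e'

Best match: offset=2, length=2 (matching 'ba' starting at position 4)
LZ77 triple: (2, 2, 'e')


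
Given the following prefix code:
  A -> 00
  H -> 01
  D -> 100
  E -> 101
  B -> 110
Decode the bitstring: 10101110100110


Decoding step by step:
Bits 101 -> E
Bits 01 -> H
Bits 110 -> B
Bits 100 -> D
Bits 110 -> B


Decoded message: EHBDB


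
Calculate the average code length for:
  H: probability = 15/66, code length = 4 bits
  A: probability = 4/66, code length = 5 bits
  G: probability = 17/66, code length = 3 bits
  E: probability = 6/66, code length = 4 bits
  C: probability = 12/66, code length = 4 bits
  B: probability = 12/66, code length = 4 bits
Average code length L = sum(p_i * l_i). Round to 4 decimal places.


Weighted contributions p_i * l_i:
  H: (15/66) * 4 = 60/66
  A: (4/66) * 5 = 20/66
  G: (17/66) * 3 = 51/66
  E: (6/66) * 4 = 24/66
  C: (12/66) * 4 = 48/66
  B: (12/66) * 4 = 48/66
Sum = (60 + 20 + 51 + 24 + 48 + 48)/66 = 251/66

L = 251/66 = 3.8030 bits/symbol


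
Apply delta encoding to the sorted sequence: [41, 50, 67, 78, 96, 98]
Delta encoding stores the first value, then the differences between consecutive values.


First value: 41
Deltas:
  50 - 41 = 9
  67 - 50 = 17
  78 - 67 = 11
  96 - 78 = 18
  98 - 96 = 2


Delta encoded: [41, 9, 17, 11, 18, 2]


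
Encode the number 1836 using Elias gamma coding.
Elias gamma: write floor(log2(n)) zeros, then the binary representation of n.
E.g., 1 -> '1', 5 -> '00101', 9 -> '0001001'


num_bits = floor(log2(1836)) + 1 = 11
leading_zeros = num_bits - 1 = 10
binary(1836) = 11100101100

Elias gamma(1836) = '0000000000' + '11100101100' = 000000000011100101100 (21 bits)


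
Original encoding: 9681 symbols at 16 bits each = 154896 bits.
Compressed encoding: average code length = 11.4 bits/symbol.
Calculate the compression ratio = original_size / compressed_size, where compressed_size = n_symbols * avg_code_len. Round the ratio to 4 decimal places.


original_size = n_symbols * orig_bits = 9681 * 16 = 154896 bits
compressed_size = n_symbols * avg_code_len = 9681 * 11.4 = 110363.4 bits
ratio = original_size / compressed_size = 154896 / 110363.4 = 1.4035

Compression ratio = 1.4035


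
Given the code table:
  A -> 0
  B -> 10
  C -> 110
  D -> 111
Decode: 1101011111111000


Decoding:
110 -> C
10 -> B
111 -> D
111 -> D
110 -> C
0 -> A
0 -> A


Result: CBDDCAA


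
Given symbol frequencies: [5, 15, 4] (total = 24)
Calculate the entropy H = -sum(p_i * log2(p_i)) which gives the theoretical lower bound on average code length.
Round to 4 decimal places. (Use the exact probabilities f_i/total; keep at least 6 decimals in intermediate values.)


Per-symbol terms -p_i * log2(p_i) with p_i = f_i/24:
  p = 5/24 = 0.208333: log2(p) = -2.263034, -p*log2(p) = 0.471466
  p = 15/24 = 0.625000: log2(p) = -0.678072, -p*log2(p) = 0.423795
  p = 4/24 = 0.166667: log2(p) = -2.584963, -p*log2(p) = 0.430827
H = 0.471466 + 0.423795 + 0.430827 = 1.326088

H = 1.3261 bits/symbol


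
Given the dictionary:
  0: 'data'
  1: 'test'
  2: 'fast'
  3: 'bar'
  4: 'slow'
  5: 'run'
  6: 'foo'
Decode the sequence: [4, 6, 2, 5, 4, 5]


Look up each index in the dictionary:
  4 -> 'slow'
  6 -> 'foo'
  2 -> 'fast'
  5 -> 'run'
  4 -> 'slow'
  5 -> 'run'

Decoded: "slow foo fast run slow run"


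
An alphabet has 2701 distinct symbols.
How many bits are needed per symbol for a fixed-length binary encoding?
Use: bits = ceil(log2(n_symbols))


log2(2701) = 11.3993
Bracket: 2^11 = 2048 < 2701 <= 2^12 = 4096
So ceil(log2(2701)) = 12

bits = ceil(log2(2701)) = ceil(11.3993) = 12 bits


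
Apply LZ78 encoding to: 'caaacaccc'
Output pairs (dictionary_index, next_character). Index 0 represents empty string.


LZ78 encoding steps:
Dictionary: {0: ''}
Step 1: w='' (idx 0), next='c' -> output (0, 'c'), add 'c' as idx 1
Step 2: w='' (idx 0), next='a' -> output (0, 'a'), add 'a' as idx 2
Step 3: w='a' (idx 2), next='a' -> output (2, 'a'), add 'aa' as idx 3
Step 4: w='c' (idx 1), next='a' -> output (1, 'a'), add 'ca' as idx 4
Step 5: w='c' (idx 1), next='c' -> output (1, 'c'), add 'cc' as idx 5
Step 6: w='c' (idx 1), end of input -> output (1, '')


Encoded: [(0, 'c'), (0, 'a'), (2, 'a'), (1, 'a'), (1, 'c'), (1, '')]


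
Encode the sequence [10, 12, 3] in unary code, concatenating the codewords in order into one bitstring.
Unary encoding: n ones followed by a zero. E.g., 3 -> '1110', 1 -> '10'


Encode each number as n ones followed by a terminating 0:
  10 -> 11111111110 (11 bits)
  12 -> 1111111111110 (13 bits)
  3 -> 1110 (4 bits)
Total length = 11 + 13 + 4 = 28 bits.

Unary([10, 12, 3]) = 1111111111011111111111101110 (28 bits)


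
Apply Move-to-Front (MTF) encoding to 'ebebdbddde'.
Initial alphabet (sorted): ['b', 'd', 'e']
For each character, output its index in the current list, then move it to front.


MTF encoding:
'e': index 2 in ['b', 'd', 'e'] -> ['e', 'b', 'd']
'b': index 1 in ['e', 'b', 'd'] -> ['b', 'e', 'd']
'e': index 1 in ['b', 'e', 'd'] -> ['e', 'b', 'd']
'b': index 1 in ['e', 'b', 'd'] -> ['b', 'e', 'd']
'd': index 2 in ['b', 'e', 'd'] -> ['d', 'b', 'e']
'b': index 1 in ['d', 'b', 'e'] -> ['b', 'd', 'e']
'd': index 1 in ['b', 'd', 'e'] -> ['d', 'b', 'e']
'd': index 0 in ['d', 'b', 'e'] -> ['d', 'b', 'e']
'd': index 0 in ['d', 'b', 'e'] -> ['d', 'b', 'e']
'e': index 2 in ['d', 'b', 'e'] -> ['e', 'd', 'b']


Output: [2, 1, 1, 1, 2, 1, 1, 0, 0, 2]


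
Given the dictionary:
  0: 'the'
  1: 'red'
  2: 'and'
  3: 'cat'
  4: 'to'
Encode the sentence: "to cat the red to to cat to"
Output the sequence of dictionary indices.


Look up each word in the dictionary:
  'to' -> 4
  'cat' -> 3
  'the' -> 0
  'red' -> 1
  'to' -> 4
  'to' -> 4
  'cat' -> 3
  'to' -> 4

Encoded: [4, 3, 0, 1, 4, 4, 3, 4]


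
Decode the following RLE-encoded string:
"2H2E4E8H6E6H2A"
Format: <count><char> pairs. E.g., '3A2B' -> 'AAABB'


Expanding each <count><char> pair:
  2H -> 'HH'
  2E -> 'EE'
  4E -> 'EEEE'
  8H -> 'HHHHHHHH'
  6E -> 'EEEEEE'
  6H -> 'HHHHHH'
  2A -> 'AA'

Decoded = HHEEEEEEHHHHHHHHEEEEEEHHHHHHAA


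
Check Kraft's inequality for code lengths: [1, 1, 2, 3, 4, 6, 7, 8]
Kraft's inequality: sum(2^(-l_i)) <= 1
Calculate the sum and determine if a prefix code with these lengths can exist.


Sum = 2^(-1) + 2^(-1) + 2^(-2) + 2^(-3) + 2^(-4) + 2^(-6) + 2^(-7) + 2^(-8)
    = 0.5 + 0.5 + 0.25 + 0.125 + 0.0625 + 0.015625 + 0.0078125 + 0.00390625
    = 375/256 = 1.46484375
Since 1.46484375 > 1, Kraft's inequality is NOT satisfied.
A prefix code with these lengths CANNOT exist.

Kraft sum = 1.46484375. Not satisfied.


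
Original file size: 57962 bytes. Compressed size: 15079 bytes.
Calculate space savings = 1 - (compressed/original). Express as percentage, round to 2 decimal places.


ratio = compressed/original = 15079/57962 = 0.260153
savings = 1 - ratio = 1 - 0.260153 = 0.739847
as a percentage: 0.739847 * 100 = 73.98%

Space savings = 1 - 15079/57962 = 73.98%


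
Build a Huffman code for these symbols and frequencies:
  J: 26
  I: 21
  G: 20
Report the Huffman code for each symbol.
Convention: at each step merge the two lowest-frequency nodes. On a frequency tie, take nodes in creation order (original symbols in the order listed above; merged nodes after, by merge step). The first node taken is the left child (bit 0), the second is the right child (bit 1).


Huffman tree construction:
Step 1: Merge G(20) + I(21) = 41
Step 2: Merge J(26) + (G+I)(41) = 67
Read each symbol's code off the tree from the root (left child = 0, right child = 1).

Codes:
  J: 0 (length 1)
  I: 11 (length 2)
  G: 10 (length 2)
Average code length: 108/67 = 1.6119 bits/symbol


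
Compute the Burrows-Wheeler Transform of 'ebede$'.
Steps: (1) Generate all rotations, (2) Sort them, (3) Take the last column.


Rotations (sorted):
  0: $ebede -> last char: e
  1: bede$e -> last char: e
  2: de$ebe -> last char: e
  3: e$ebed -> last char: d
  4: ebede$ -> last char: $
  5: ede$eb -> last char: b


BWT = eeed$b


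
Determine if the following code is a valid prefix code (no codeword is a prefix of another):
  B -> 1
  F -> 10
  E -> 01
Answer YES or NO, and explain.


Checking each pair (does one codeword prefix another?):
  B='1' vs F='10': prefix -- VIOLATION

NO -- this is NOT a valid prefix code. B (1) is a prefix of F (10).


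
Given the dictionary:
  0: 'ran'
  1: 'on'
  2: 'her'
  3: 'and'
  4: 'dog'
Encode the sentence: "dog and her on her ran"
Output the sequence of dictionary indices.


Look up each word in the dictionary:
  'dog' -> 4
  'and' -> 3
  'her' -> 2
  'on' -> 1
  'her' -> 2
  'ran' -> 0

Encoded: [4, 3, 2, 1, 2, 0]


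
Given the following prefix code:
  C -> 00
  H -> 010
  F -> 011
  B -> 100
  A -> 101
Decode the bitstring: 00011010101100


Decoding step by step:
Bits 00 -> C
Bits 011 -> F
Bits 010 -> H
Bits 101 -> A
Bits 100 -> B


Decoded message: CFHAB


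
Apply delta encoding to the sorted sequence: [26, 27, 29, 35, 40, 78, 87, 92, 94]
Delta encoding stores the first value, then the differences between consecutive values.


First value: 26
Deltas:
  27 - 26 = 1
  29 - 27 = 2
  35 - 29 = 6
  40 - 35 = 5
  78 - 40 = 38
  87 - 78 = 9
  92 - 87 = 5
  94 - 92 = 2


Delta encoded: [26, 1, 2, 6, 5, 38, 9, 5, 2]


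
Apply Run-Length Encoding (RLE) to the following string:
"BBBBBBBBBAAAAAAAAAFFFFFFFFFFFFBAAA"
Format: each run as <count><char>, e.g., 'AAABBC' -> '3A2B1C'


Scanning runs left to right:
  i=0: run of 'B' x 9 -> '9B'
  i=9: run of 'A' x 9 -> '9A'
  i=18: run of 'F' x 12 -> '12F'
  i=30: run of 'B' x 1 -> '1B'
  i=31: run of 'A' x 3 -> '3A'

RLE = 9B9A12F1B3A


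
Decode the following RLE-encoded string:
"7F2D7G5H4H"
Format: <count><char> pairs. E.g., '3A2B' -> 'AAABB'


Expanding each <count><char> pair:
  7F -> 'FFFFFFF'
  2D -> 'DD'
  7G -> 'GGGGGGG'
  5H -> 'HHHHH'
  4H -> 'HHHH'

Decoded = FFFFFFFDDGGGGGGGHHHHHHHHH


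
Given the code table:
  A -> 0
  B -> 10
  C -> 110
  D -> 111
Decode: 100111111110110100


Decoding:
10 -> B
0 -> A
111 -> D
111 -> D
110 -> C
110 -> C
10 -> B
0 -> A


Result: BADDCCBA


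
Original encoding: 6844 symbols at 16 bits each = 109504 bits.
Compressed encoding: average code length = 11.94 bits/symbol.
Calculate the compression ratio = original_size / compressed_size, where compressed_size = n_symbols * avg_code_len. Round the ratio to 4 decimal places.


original_size = n_symbols * orig_bits = 6844 * 16 = 109504 bits
compressed_size = n_symbols * avg_code_len = 6844 * 11.94 = 81717.36 bits
ratio = original_size / compressed_size = 109504 / 81717.36 = 1.34

Compression ratio = 1.34


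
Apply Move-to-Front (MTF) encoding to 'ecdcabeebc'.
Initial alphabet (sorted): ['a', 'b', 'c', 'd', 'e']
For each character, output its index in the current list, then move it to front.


MTF encoding:
'e': index 4 in ['a', 'b', 'c', 'd', 'e'] -> ['e', 'a', 'b', 'c', 'd']
'c': index 3 in ['e', 'a', 'b', 'c', 'd'] -> ['c', 'e', 'a', 'b', 'd']
'd': index 4 in ['c', 'e', 'a', 'b', 'd'] -> ['d', 'c', 'e', 'a', 'b']
'c': index 1 in ['d', 'c', 'e', 'a', 'b'] -> ['c', 'd', 'e', 'a', 'b']
'a': index 3 in ['c', 'd', 'e', 'a', 'b'] -> ['a', 'c', 'd', 'e', 'b']
'b': index 4 in ['a', 'c', 'd', 'e', 'b'] -> ['b', 'a', 'c', 'd', 'e']
'e': index 4 in ['b', 'a', 'c', 'd', 'e'] -> ['e', 'b', 'a', 'c', 'd']
'e': index 0 in ['e', 'b', 'a', 'c', 'd'] -> ['e', 'b', 'a', 'c', 'd']
'b': index 1 in ['e', 'b', 'a', 'c', 'd'] -> ['b', 'e', 'a', 'c', 'd']
'c': index 3 in ['b', 'e', 'a', 'c', 'd'] -> ['c', 'b', 'e', 'a', 'd']


Output: [4, 3, 4, 1, 3, 4, 4, 0, 1, 3]


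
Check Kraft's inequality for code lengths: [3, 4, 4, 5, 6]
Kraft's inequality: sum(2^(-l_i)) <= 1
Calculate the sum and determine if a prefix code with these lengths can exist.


Sum = 2^(-3) + 2^(-4) + 2^(-4) + 2^(-5) + 2^(-6)
    = 0.125 + 0.0625 + 0.0625 + 0.03125 + 0.015625
    = 19/64 = 0.296875
Since 0.296875 <= 1, Kraft's inequality IS satisfied.
A prefix code with these lengths CAN exist.

Kraft sum = 0.296875. Satisfied.


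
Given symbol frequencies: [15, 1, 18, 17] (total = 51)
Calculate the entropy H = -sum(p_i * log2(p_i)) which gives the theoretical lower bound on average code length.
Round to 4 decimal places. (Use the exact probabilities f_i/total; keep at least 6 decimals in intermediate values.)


Per-symbol terms -p_i * log2(p_i) with p_i = f_i/51:
  p = 15/51 = 0.294118: log2(p) = -1.765535, -p*log2(p) = 0.519275
  p = 1/51 = 0.019608: log2(p) = -5.672425, -p*log2(p) = 0.111224
  p = 18/51 = 0.352941: log2(p) = -1.502500, -p*log2(p) = 0.530294
  p = 17/51 = 0.333333: log2(p) = -1.584963, -p*log2(p) = 0.528321
H = 0.519275 + 0.111224 + 0.530294 + 0.528321 = 1.689114

H = 1.6891 bits/symbol


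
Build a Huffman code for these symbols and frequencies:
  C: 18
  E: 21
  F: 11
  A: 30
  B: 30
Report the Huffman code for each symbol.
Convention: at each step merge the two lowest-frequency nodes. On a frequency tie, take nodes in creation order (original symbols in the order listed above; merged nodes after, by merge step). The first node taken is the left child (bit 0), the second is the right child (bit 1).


Huffman tree construction:
Step 1: Merge F(11) + C(18) = 29
Step 2: Merge E(21) + (F+C)(29) = 50
Step 3: Merge A(30) + B(30) = 60
Step 4: Merge (E+(F+C))(50) + (A+B)(60) = 110
Read each symbol's code off the tree from the root (left child = 0, right child = 1).

Codes:
  C: 011 (length 3)
  E: 00 (length 2)
  F: 010 (length 3)
  A: 10 (length 2)
  B: 11 (length 2)
Average code length: 249/110 = 2.2636 bits/symbol


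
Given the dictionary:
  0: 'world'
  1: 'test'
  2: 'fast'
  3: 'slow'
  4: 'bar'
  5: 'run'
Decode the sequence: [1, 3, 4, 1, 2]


Look up each index in the dictionary:
  1 -> 'test'
  3 -> 'slow'
  4 -> 'bar'
  1 -> 'test'
  2 -> 'fast'

Decoded: "test slow bar test fast"


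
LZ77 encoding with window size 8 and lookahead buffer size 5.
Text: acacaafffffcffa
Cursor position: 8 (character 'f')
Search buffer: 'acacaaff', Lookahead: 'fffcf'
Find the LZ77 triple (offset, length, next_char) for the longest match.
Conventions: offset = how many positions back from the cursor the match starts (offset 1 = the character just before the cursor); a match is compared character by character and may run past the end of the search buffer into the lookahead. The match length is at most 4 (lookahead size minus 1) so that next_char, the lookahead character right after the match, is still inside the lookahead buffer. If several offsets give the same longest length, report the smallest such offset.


Try each offset into the search buffer:
  offset=1 (pos 7, char 'f'): match length 3
  offset=2 (pos 6, char 'f'): match length 3
  offset=3 (pos 5, char 'a'): match length 0
  offset=4 (pos 4, char 'a'): match length 0
  offset=5 (pos 3, char 'c'): match length 0
  offset=6 (pos 2, char 'a'): match length 0
  offset=7 (pos 1, char 'c'): match length 0
  offset=8 (pos 0, char 'a'): match length 0
Longest match has length 3, found at offsets 1, 2; take the smallest, offset 1.
next_char = character at position 8 + 3 = 11 -> 'c'

Best match: offset=1, length=3 (matching 'fff' starting at position 7)
LZ77 triple: (1, 3, 'c')


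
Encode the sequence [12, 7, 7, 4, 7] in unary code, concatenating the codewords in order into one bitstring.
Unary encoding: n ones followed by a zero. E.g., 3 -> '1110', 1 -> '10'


Encode each number as n ones followed by a terminating 0:
  12 -> 1111111111110 (13 bits)
  7 -> 11111110 (8 bits)
  7 -> 11111110 (8 bits)
  4 -> 11110 (5 bits)
  7 -> 11111110 (8 bits)
Total length = 13 + 8 + 8 + 5 + 8 = 42 bits.

Unary([12, 7, 7, 4, 7]) = 111111111111011111110111111101111011111110 (42 bits)


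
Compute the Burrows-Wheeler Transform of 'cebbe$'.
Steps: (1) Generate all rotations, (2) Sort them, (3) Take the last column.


Rotations (sorted):
  0: $cebbe -> last char: e
  1: bbe$ce -> last char: e
  2: be$ceb -> last char: b
  3: cebbe$ -> last char: $
  4: e$cebb -> last char: b
  5: ebbe$c -> last char: c


BWT = eeb$bc


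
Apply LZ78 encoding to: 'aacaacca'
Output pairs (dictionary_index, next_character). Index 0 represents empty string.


LZ78 encoding steps:
Dictionary: {0: ''}
Step 1: w='' (idx 0), next='a' -> output (0, 'a'), add 'a' as idx 1
Step 2: w='a' (idx 1), next='c' -> output (1, 'c'), add 'ac' as idx 2
Step 3: w='a' (idx 1), next='a' -> output (1, 'a'), add 'aa' as idx 3
Step 4: w='' (idx 0), next='c' -> output (0, 'c'), add 'c' as idx 4
Step 5: w='c' (idx 4), next='a' -> output (4, 'a'), add 'ca' as idx 5


Encoded: [(0, 'a'), (1, 'c'), (1, 'a'), (0, 'c'), (4, 'a')]


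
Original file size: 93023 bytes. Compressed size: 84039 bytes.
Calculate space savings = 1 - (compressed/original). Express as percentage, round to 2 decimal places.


ratio = compressed/original = 84039/93023 = 0.903422
savings = 1 - ratio = 1 - 0.903422 = 0.096578
as a percentage: 0.096578 * 100 = 9.66%

Space savings = 1 - 84039/93023 = 9.66%


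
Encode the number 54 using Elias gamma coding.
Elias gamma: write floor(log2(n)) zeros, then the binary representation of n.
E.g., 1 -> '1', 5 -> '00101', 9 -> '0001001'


num_bits = floor(log2(54)) + 1 = 6
leading_zeros = num_bits - 1 = 5
binary(54) = 110110

Elias gamma(54) = '00000' + '110110' = 00000110110 (11 bits)


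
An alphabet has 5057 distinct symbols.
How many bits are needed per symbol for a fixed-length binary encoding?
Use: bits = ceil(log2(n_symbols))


log2(5057) = 12.3041
Bracket: 2^12 = 4096 < 5057 <= 2^13 = 8192
So ceil(log2(5057)) = 13

bits = ceil(log2(5057)) = ceil(12.3041) = 13 bits


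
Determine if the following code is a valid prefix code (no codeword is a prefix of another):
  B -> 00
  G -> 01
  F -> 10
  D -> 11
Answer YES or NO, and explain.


Checking each pair (does one codeword prefix another?):
  B='00' vs G='01': no prefix
  B='00' vs F='10': no prefix
  B='00' vs D='11': no prefix
  G='01' vs B='00': no prefix
  G='01' vs F='10': no prefix
  G='01' vs D='11': no prefix
  F='10' vs B='00': no prefix
  F='10' vs G='01': no prefix
  F='10' vs D='11': no prefix
  D='11' vs B='00': no prefix
  D='11' vs G='01': no prefix
  D='11' vs F='10': no prefix
No violation found over all pairs.

YES -- this is a valid prefix code. No codeword is a prefix of any other codeword.


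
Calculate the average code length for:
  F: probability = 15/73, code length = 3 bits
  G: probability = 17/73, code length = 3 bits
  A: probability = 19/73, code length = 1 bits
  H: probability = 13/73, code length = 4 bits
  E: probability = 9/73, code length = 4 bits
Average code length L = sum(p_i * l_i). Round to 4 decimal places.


Weighted contributions p_i * l_i:
  F: (15/73) * 3 = 45/73
  G: (17/73) * 3 = 51/73
  A: (19/73) * 1 = 19/73
  H: (13/73) * 4 = 52/73
  E: (9/73) * 4 = 36/73
Sum = (45 + 51 + 19 + 52 + 36)/73 = 203/73

L = 203/73 = 2.7808 bits/symbol


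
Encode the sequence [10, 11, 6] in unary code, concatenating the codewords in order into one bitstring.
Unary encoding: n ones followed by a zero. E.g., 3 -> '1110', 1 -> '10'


Encode each number as n ones followed by a terminating 0:
  10 -> 11111111110 (11 bits)
  11 -> 111111111110 (12 bits)
  6 -> 1111110 (7 bits)
Total length = 11 + 12 + 7 = 30 bits.

Unary([10, 11, 6]) = 111111111101111111111101111110 (30 bits)


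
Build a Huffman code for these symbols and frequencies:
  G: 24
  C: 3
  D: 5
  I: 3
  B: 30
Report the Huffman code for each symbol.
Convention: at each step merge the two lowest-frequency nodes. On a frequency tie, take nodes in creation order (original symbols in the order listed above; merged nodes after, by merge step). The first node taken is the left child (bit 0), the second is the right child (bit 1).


Huffman tree construction:
Step 1: Merge C(3) + I(3) = 6
Step 2: Merge D(5) + (C+I)(6) = 11
Step 3: Merge (D+(C+I))(11) + G(24) = 35
Step 4: Merge B(30) + ((D+(C+I))+G)(35) = 65
Read each symbol's code off the tree from the root (left child = 0, right child = 1).

Codes:
  G: 11 (length 2)
  C: 1010 (length 4)
  D: 100 (length 3)
  I: 1011 (length 4)
  B: 0 (length 1)
Average code length: 117/65 = 1.8000 bits/symbol


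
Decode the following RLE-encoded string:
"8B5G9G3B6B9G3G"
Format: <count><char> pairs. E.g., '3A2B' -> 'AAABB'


Expanding each <count><char> pair:
  8B -> 'BBBBBBBB'
  5G -> 'GGGGG'
  9G -> 'GGGGGGGGG'
  3B -> 'BBB'
  6B -> 'BBBBBB'
  9G -> 'GGGGGGGGG'
  3G -> 'GGG'

Decoded = BBBBBBBBGGGGGGGGGGGGGGBBBBBBBBBGGGGGGGGGGGG


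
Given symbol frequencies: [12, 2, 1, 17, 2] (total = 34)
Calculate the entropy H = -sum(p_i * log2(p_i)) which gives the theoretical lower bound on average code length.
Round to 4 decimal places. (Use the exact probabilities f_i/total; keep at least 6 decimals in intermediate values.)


Per-symbol terms -p_i * log2(p_i) with p_i = f_i/34:
  p = 12/34 = 0.352941: log2(p) = -1.502500, -p*log2(p) = 0.530294
  p = 2/34 = 0.058824: log2(p) = -4.087463, -p*log2(p) = 0.240439
  p = 1/34 = 0.029412: log2(p) = -5.087463, -p*log2(p) = 0.149631
  p = 17/34 = 0.500000: log2(p) = -1.000000, -p*log2(p) = 0.500000
  p = 2/34 = 0.058824: log2(p) = -4.087463, -p*log2(p) = 0.240439
H = 0.530294 + 0.240439 + 0.149631 + 0.500000 + 0.240439 = 1.660803

H = 1.6608 bits/symbol


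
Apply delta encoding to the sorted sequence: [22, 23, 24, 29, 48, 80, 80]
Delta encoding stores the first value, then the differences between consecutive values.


First value: 22
Deltas:
  23 - 22 = 1
  24 - 23 = 1
  29 - 24 = 5
  48 - 29 = 19
  80 - 48 = 32
  80 - 80 = 0


Delta encoded: [22, 1, 1, 5, 19, 32, 0]


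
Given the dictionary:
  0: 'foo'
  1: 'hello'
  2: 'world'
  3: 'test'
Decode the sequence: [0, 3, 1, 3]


Look up each index in the dictionary:
  0 -> 'foo'
  3 -> 'test'
  1 -> 'hello'
  3 -> 'test'

Decoded: "foo test hello test"


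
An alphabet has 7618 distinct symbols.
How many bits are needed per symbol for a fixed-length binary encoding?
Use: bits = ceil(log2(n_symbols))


log2(7618) = 12.8952
Bracket: 2^12 = 4096 < 7618 <= 2^13 = 8192
So ceil(log2(7618)) = 13

bits = ceil(log2(7618)) = ceil(12.8952) = 13 bits


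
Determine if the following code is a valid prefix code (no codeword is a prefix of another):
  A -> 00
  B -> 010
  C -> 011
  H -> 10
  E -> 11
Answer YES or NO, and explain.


Checking each pair (does one codeword prefix another?):
  A='00' vs B='010': no prefix
  A='00' vs C='011': no prefix
  A='00' vs H='10': no prefix
  A='00' vs E='11': no prefix
  B='010' vs A='00': no prefix
  B='010' vs C='011': no prefix
  B='010' vs H='10': no prefix
  B='010' vs E='11': no prefix
  C='011' vs A='00': no prefix
  C='011' vs B='010': no prefix
  C='011' vs H='10': no prefix
  C='011' vs E='11': no prefix
  H='10' vs A='00': no prefix
  H='10' vs B='010': no prefix
  H='10' vs C='011': no prefix
  H='10' vs E='11': no prefix
  E='11' vs A='00': no prefix
  E='11' vs B='010': no prefix
  E='11' vs C='011': no prefix
  E='11' vs H='10': no prefix
No violation found over all pairs.

YES -- this is a valid prefix code. No codeword is a prefix of any other codeword.


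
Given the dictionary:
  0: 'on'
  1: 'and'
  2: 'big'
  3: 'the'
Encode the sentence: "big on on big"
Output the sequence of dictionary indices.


Look up each word in the dictionary:
  'big' -> 2
  'on' -> 0
  'on' -> 0
  'big' -> 2

Encoded: [2, 0, 0, 2]


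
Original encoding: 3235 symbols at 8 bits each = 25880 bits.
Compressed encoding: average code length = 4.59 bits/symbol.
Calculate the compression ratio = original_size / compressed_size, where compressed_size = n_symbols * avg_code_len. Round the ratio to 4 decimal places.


original_size = n_symbols * orig_bits = 3235 * 8 = 25880 bits
compressed_size = n_symbols * avg_code_len = 3235 * 4.59 = 14848.65 bits
ratio = original_size / compressed_size = 25880 / 14848.65 = 1.7429

Compression ratio = 1.7429


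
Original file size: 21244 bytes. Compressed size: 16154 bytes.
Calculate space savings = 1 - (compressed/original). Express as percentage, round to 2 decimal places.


ratio = compressed/original = 16154/21244 = 0.760403
savings = 1 - ratio = 1 - 0.760403 = 0.239597
as a percentage: 0.239597 * 100 = 23.96%

Space savings = 1 - 16154/21244 = 23.96%


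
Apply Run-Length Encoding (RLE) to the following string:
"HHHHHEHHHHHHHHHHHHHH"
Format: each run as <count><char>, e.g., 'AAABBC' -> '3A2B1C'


Scanning runs left to right:
  i=0: run of 'H' x 5 -> '5H'
  i=5: run of 'E' x 1 -> '1E'
  i=6: run of 'H' x 14 -> '14H'

RLE = 5H1E14H


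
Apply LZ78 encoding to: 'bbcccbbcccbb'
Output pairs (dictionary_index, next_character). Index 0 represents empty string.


LZ78 encoding steps:
Dictionary: {0: ''}
Step 1: w='' (idx 0), next='b' -> output (0, 'b'), add 'b' as idx 1
Step 2: w='b' (idx 1), next='c' -> output (1, 'c'), add 'bc' as idx 2
Step 3: w='' (idx 0), next='c' -> output (0, 'c'), add 'c' as idx 3
Step 4: w='c' (idx 3), next='b' -> output (3, 'b'), add 'cb' as idx 4
Step 5: w='bc' (idx 2), next='c' -> output (2, 'c'), add 'bcc' as idx 5
Step 6: w='cb' (idx 4), next='b' -> output (4, 'b'), add 'cbb' as idx 6


Encoded: [(0, 'b'), (1, 'c'), (0, 'c'), (3, 'b'), (2, 'c'), (4, 'b')]


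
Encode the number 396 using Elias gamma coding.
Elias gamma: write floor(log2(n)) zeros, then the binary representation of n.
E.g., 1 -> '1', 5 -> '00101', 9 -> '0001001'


num_bits = floor(log2(396)) + 1 = 9
leading_zeros = num_bits - 1 = 8
binary(396) = 110001100

Elias gamma(396) = '00000000' + '110001100' = 00000000110001100 (17 bits)


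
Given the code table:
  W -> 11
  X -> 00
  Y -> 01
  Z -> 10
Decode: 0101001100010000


Decoding:
01 -> Y
01 -> Y
00 -> X
11 -> W
00 -> X
01 -> Y
00 -> X
00 -> X


Result: YYXWXYXX


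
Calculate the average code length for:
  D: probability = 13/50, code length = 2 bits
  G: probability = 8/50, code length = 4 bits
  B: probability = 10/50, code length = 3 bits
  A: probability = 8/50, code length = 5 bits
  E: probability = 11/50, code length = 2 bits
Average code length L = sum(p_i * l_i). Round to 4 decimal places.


Weighted contributions p_i * l_i:
  D: (13/50) * 2 = 26/50
  G: (8/50) * 4 = 32/50
  B: (10/50) * 3 = 30/50
  A: (8/50) * 5 = 40/50
  E: (11/50) * 2 = 22/50
Sum = (26 + 32 + 30 + 40 + 22)/50 = 150/50

L = 150/50 = 3.0000 bits/symbol


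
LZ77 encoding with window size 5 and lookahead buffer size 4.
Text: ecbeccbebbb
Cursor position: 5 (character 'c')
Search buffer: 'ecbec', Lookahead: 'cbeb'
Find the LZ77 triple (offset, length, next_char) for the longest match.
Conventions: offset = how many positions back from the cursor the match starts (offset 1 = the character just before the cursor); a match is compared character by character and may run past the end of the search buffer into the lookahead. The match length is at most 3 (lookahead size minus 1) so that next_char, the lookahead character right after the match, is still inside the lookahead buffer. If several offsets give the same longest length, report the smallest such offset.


Try each offset into the search buffer:
  offset=1 (pos 4, char 'c'): match length 1
  offset=2 (pos 3, char 'e'): match length 0
  offset=3 (pos 2, char 'b'): match length 0
  offset=4 (pos 1, char 'c'): match length 3
  offset=5 (pos 0, char 'e'): match length 0
Longest match has length 3 at offset 4.
next_char = character at position 5 + 3 = 8 -> 'b'

Best match: offset=4, length=3 (matching 'cbe' starting at position 1)
LZ77 triple: (4, 3, 'b')


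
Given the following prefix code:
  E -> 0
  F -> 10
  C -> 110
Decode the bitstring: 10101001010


Decoding step by step:
Bits 10 -> F
Bits 10 -> F
Bits 10 -> F
Bits 0 -> E
Bits 10 -> F
Bits 10 -> F


Decoded message: FFFEFF


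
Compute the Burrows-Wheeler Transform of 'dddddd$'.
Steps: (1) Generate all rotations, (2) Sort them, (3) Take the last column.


Rotations (sorted):
  0: $dddddd -> last char: d
  1: d$ddddd -> last char: d
  2: dd$dddd -> last char: d
  3: ddd$ddd -> last char: d
  4: dddd$dd -> last char: d
  5: ddddd$d -> last char: d
  6: dddddd$ -> last char: $


BWT = dddddd$


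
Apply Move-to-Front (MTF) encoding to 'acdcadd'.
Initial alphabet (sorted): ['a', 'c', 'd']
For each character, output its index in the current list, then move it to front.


MTF encoding:
'a': index 0 in ['a', 'c', 'd'] -> ['a', 'c', 'd']
'c': index 1 in ['a', 'c', 'd'] -> ['c', 'a', 'd']
'd': index 2 in ['c', 'a', 'd'] -> ['d', 'c', 'a']
'c': index 1 in ['d', 'c', 'a'] -> ['c', 'd', 'a']
'a': index 2 in ['c', 'd', 'a'] -> ['a', 'c', 'd']
'd': index 2 in ['a', 'c', 'd'] -> ['d', 'a', 'c']
'd': index 0 in ['d', 'a', 'c'] -> ['d', 'a', 'c']


Output: [0, 1, 2, 1, 2, 2, 0]


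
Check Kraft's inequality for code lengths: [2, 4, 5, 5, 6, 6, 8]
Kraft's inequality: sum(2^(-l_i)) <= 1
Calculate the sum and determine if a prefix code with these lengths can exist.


Sum = 2^(-2) + 2^(-4) + 2^(-5) + 2^(-5) + 2^(-6) + 2^(-6) + 2^(-8)
    = 0.25 + 0.0625 + 0.03125 + 0.03125 + 0.015625 + 0.015625 + 0.00390625
    = 105/256 = 0.41015625
Since 0.41015625 <= 1, Kraft's inequality IS satisfied.
A prefix code with these lengths CAN exist.

Kraft sum = 0.41015625. Satisfied.


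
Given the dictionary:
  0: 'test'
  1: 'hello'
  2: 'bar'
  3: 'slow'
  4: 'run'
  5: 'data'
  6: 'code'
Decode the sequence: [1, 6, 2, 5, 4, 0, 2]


Look up each index in the dictionary:
  1 -> 'hello'
  6 -> 'code'
  2 -> 'bar'
  5 -> 'data'
  4 -> 'run'
  0 -> 'test'
  2 -> 'bar'

Decoded: "hello code bar data run test bar"


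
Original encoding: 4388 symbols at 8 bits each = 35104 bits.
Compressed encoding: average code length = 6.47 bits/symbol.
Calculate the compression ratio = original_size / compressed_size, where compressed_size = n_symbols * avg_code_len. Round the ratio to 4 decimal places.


original_size = n_symbols * orig_bits = 4388 * 8 = 35104 bits
compressed_size = n_symbols * avg_code_len = 4388 * 6.47 = 28390.36 bits
ratio = original_size / compressed_size = 35104 / 28390.36 = 1.2365

Compression ratio = 1.2365


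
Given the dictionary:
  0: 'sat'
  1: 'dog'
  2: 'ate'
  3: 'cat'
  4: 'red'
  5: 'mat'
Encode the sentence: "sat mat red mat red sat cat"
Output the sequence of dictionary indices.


Look up each word in the dictionary:
  'sat' -> 0
  'mat' -> 5
  'red' -> 4
  'mat' -> 5
  'red' -> 4
  'sat' -> 0
  'cat' -> 3

Encoded: [0, 5, 4, 5, 4, 0, 3]


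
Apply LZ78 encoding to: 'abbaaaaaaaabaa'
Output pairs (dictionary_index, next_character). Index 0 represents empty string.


LZ78 encoding steps:
Dictionary: {0: ''}
Step 1: w='' (idx 0), next='a' -> output (0, 'a'), add 'a' as idx 1
Step 2: w='' (idx 0), next='b' -> output (0, 'b'), add 'b' as idx 2
Step 3: w='b' (idx 2), next='a' -> output (2, 'a'), add 'ba' as idx 3
Step 4: w='a' (idx 1), next='a' -> output (1, 'a'), add 'aa' as idx 4
Step 5: w='aa' (idx 4), next='a' -> output (4, 'a'), add 'aaa' as idx 5
Step 6: w='aa' (idx 4), next='b' -> output (4, 'b'), add 'aab' as idx 6
Step 7: w='aa' (idx 4), end of input -> output (4, '')


Encoded: [(0, 'a'), (0, 'b'), (2, 'a'), (1, 'a'), (4, 'a'), (4, 'b'), (4, '')]


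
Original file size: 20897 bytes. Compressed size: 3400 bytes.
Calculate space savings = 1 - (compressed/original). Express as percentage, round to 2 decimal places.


ratio = compressed/original = 3400/20897 = 0.162703
savings = 1 - ratio = 1 - 0.162703 = 0.837297
as a percentage: 0.837297 * 100 = 83.73%

Space savings = 1 - 3400/20897 = 83.73%


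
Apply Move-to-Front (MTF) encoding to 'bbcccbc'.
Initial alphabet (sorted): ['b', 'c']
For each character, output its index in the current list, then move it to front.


MTF encoding:
'b': index 0 in ['b', 'c'] -> ['b', 'c']
'b': index 0 in ['b', 'c'] -> ['b', 'c']
'c': index 1 in ['b', 'c'] -> ['c', 'b']
'c': index 0 in ['c', 'b'] -> ['c', 'b']
'c': index 0 in ['c', 'b'] -> ['c', 'b']
'b': index 1 in ['c', 'b'] -> ['b', 'c']
'c': index 1 in ['b', 'c'] -> ['c', 'b']


Output: [0, 0, 1, 0, 0, 1, 1]


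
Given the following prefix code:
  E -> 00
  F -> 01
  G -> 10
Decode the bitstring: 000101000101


Decoding step by step:
Bits 00 -> E
Bits 01 -> F
Bits 01 -> F
Bits 00 -> E
Bits 01 -> F
Bits 01 -> F


Decoded message: EFFEFF


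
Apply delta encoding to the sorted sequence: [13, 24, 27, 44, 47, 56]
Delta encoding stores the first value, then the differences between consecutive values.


First value: 13
Deltas:
  24 - 13 = 11
  27 - 24 = 3
  44 - 27 = 17
  47 - 44 = 3
  56 - 47 = 9


Delta encoded: [13, 11, 3, 17, 3, 9]


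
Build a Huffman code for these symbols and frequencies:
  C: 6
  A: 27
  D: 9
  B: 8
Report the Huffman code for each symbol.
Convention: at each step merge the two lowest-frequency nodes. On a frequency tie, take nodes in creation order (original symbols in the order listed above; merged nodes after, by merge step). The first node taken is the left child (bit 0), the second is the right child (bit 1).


Huffman tree construction:
Step 1: Merge C(6) + B(8) = 14
Step 2: Merge D(9) + (C+B)(14) = 23
Step 3: Merge (D+(C+B))(23) + A(27) = 50
Read each symbol's code off the tree from the root (left child = 0, right child = 1).

Codes:
  C: 010 (length 3)
  A: 1 (length 1)
  D: 00 (length 2)
  B: 011 (length 3)
Average code length: 87/50 = 1.7400 bits/symbol
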